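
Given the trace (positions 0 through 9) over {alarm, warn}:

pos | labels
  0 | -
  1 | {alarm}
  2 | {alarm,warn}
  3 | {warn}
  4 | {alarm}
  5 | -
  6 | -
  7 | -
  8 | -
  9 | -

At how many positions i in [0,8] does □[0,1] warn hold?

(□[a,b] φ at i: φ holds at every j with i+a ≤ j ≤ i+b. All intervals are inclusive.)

1

Evaluate at each i in [0,8]:
  i=0: ✗ (fails at j=0)
  i=1: ✗ (fails at j=1)
  i=2: ✓ (all of [2,3])
  i=3: ✗ (fails at j=4)
  i=4: ✗ (fails at j=4)
  i=5: ✗ (fails at j=5)
  i=6: ✗ (fails at j=6)
  i=7: ✗ (fails at j=7)
  i=8: ✗ (fails at j=8)
Positions where it holds: {2} → 1.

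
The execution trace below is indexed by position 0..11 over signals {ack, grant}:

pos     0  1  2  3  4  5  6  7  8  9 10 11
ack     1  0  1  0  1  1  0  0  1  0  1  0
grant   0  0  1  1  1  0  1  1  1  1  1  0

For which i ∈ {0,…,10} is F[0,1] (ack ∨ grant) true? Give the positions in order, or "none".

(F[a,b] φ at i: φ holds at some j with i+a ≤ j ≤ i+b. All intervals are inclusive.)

0, 1, 2, 3, 4, 5, 6, 7, 8, 9, 10

Evaluate at each i in [0,10]:
  i=0: ✓ (witness j=0)
  i=1: ✓ (witness j=2)
  i=2: ✓ (witness j=2)
  i=3: ✓ (witness j=3)
  i=4: ✓ (witness j=4)
  i=5: ✓ (witness j=5)
  i=6: ✓ (witness j=6)
  i=7: ✓ (witness j=7)
  i=8: ✓ (witness j=8)
  i=9: ✓ (witness j=9)
  i=10: ✓ (witness j=10)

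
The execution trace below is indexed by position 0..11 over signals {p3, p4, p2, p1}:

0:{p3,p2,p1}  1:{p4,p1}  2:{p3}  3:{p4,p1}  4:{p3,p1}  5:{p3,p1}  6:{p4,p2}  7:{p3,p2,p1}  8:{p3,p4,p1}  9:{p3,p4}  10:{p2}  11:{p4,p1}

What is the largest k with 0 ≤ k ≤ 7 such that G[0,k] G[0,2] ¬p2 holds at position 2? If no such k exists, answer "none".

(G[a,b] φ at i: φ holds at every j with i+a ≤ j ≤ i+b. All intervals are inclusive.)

1

G[0,2] ¬p2 must hold from j=2 onward; find where it first fails.
  j=2: holds
  j=3: holds
  j=4: fails
Holds on [2,3], so largest k = 1.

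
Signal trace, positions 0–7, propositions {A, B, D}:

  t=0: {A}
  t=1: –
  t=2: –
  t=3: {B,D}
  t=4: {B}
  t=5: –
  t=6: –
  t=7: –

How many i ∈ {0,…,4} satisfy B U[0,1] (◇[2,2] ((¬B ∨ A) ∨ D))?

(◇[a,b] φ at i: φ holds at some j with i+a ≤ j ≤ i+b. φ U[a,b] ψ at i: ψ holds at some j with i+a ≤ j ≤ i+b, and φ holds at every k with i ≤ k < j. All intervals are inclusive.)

4

Evaluate at each i in [0,4]:
  i=0: ✓ (rhs at j=0)
  i=1: ✓ (rhs at j=1)
  i=2: ✗ (lhs fails at k=2 before rhs at j=3)
  i=3: ✓ (rhs at j=3)
  i=4: ✓ (rhs at j=4)
Positions where it holds: {0, 1, 3, 4} → 4.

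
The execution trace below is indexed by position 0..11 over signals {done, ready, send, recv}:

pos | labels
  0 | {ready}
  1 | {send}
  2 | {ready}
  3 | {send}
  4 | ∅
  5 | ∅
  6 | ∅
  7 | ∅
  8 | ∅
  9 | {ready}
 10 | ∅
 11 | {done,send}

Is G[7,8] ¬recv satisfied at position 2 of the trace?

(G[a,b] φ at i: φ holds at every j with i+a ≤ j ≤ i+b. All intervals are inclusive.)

Check ¬recv at every j in [9,10]:
  j=9: true
  j=10: true
All positions satisfy it → formula holds.

Holds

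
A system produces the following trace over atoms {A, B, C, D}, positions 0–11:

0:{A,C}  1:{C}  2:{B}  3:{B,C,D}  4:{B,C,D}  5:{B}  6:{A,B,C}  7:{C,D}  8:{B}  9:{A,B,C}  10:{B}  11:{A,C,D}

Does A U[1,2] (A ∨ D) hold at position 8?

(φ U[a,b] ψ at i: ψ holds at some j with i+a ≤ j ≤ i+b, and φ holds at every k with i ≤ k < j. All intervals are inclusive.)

Need some j in [9,10] with (A ∨ D), and A at every k in [8,j-1].
  j=9: (A ∨ D) holds, but A fails at k=8 → not this j.
  j=10: (A ∨ D) false.
No j in the window works → until fails.

Does not hold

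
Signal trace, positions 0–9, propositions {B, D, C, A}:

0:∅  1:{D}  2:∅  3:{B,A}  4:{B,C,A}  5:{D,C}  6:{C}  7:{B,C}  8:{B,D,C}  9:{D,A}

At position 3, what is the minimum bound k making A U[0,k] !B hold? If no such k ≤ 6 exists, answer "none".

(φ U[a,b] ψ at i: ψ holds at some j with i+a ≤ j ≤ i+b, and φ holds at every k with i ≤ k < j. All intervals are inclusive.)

Need earliest j ≥ 3 with !B, and A at every k in [3,j-1].
  j=3: rhs fails.
  j=4: rhs fails.
  j=5: rhs holds; lhs holds on [3,4]. k = 2.

2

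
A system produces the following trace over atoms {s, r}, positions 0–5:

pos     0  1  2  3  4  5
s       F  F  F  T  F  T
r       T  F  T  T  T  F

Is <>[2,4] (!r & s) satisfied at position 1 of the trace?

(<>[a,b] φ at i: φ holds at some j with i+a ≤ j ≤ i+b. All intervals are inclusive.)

Check (!r & s) at each j in [3,5]:
  j=3: false
  j=4: false
  j=5: true
Found at j=5 → formula holds.

Holds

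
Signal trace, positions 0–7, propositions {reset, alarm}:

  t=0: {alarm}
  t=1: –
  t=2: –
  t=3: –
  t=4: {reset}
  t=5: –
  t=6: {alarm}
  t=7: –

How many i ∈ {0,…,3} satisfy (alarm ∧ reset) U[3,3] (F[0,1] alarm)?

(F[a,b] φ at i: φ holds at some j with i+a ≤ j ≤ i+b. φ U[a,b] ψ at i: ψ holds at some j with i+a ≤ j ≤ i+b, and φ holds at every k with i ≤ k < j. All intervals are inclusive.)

Evaluate at each i in [0,3]:
  i=0: ✗ (no rhs in [3,3])
  i=1: ✗ (no rhs in [4,4])
  i=2: ✗ (lhs fails at k=2 before rhs at j=5)
  i=3: ✗ (lhs fails at k=3 before rhs at j=6)
Positions where it holds: {} → 0.

0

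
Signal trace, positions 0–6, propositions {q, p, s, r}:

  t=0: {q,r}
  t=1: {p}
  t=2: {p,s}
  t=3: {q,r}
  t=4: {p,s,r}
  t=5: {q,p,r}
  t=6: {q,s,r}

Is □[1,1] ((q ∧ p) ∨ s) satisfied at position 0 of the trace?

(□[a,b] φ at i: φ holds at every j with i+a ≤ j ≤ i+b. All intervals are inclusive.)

Check ((q ∧ p) ∨ s) at every j in [1,1]:
  j=1: false
Fails at j=1 → formula fails.

False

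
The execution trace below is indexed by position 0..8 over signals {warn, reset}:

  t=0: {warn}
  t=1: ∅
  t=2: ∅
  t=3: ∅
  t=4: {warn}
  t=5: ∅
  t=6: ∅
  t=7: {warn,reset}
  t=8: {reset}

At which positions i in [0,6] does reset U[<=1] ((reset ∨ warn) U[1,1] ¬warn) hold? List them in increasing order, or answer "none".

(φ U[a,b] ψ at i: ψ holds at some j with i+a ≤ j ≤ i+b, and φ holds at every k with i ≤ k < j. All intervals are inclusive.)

Evaluate at each i in [0,6]:
  i=0: ✓ (rhs at j=0)
  i=1: ✗ (no rhs in [1,2])
  i=2: ✗ (no rhs in [2,3])
  i=3: ✗ (lhs fails at k=3 before rhs at j=4)
  i=4: ✓ (rhs at j=4)
  i=5: ✗ (no rhs in [5,6])
  i=6: ✗ (lhs fails at k=6 before rhs at j=7)

0, 4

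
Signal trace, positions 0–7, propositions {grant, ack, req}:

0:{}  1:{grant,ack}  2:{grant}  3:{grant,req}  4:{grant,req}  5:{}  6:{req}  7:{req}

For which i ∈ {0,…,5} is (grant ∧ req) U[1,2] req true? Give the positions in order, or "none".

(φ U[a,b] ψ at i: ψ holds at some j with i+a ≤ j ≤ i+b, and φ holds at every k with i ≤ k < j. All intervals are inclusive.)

Evaluate at each i in [0,5]:
  i=0: ✗ (no rhs in [1,2])
  i=1: ✗ (lhs fails at k=1 before rhs at j=3)
  i=2: ✗ (lhs fails at k=2 before rhs at j=3)
  i=3: ✓ (rhs at j=4; lhs holds on [3,3])
  i=4: ✗ (lhs fails at k=5 before rhs at j=6)
  i=5: ✗ (lhs fails at k=5 before rhs at j=6)

3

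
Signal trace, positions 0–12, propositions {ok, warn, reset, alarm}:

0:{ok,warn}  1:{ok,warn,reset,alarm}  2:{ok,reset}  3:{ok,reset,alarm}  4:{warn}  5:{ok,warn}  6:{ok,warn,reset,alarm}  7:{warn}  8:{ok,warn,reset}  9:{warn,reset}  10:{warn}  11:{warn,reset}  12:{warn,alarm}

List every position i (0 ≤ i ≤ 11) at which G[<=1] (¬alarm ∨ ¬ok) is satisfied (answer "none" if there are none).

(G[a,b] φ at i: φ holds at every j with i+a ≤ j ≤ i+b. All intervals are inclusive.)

Evaluate at each i in [0,11]:
  i=0: ✗ (fails at j=1)
  i=1: ✗ (fails at j=1)
  i=2: ✗ (fails at j=3)
  i=3: ✗ (fails at j=3)
  i=4: ✓ (all of [4,5])
  i=5: ✗ (fails at j=6)
  i=6: ✗ (fails at j=6)
  i=7: ✓ (all of [7,8])
  i=8: ✓ (all of [8,9])
  i=9: ✓ (all of [9,10])
  i=10: ✓ (all of [10,11])
  i=11: ✓ (all of [11,12])

4, 7, 8, 9, 10, 11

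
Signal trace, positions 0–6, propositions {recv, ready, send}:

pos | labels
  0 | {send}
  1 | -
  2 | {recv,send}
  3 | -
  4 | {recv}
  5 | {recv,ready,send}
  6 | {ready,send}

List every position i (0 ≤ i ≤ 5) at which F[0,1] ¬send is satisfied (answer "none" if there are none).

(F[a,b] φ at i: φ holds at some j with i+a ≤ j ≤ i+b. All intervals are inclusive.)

0, 1, 2, 3, 4

Evaluate at each i in [0,5]:
  i=0: ✓ (witness j=1)
  i=1: ✓ (witness j=1)
  i=2: ✓ (witness j=3)
  i=3: ✓ (witness j=3)
  i=4: ✓ (witness j=4)
  i=5: ✗ (none in [5,6])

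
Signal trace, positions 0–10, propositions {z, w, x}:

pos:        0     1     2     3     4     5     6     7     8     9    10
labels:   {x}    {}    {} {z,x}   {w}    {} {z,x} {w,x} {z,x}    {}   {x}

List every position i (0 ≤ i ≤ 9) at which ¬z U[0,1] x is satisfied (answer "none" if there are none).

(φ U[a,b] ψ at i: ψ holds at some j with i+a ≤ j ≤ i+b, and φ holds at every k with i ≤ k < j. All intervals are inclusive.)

0, 2, 3, 5, 6, 7, 8, 9

Evaluate at each i in [0,9]:
  i=0: ✓ (rhs at j=0)
  i=1: ✗ (no rhs in [1,2])
  i=2: ✓ (rhs at j=3; lhs holds on [2,2])
  i=3: ✓ (rhs at j=3)
  i=4: ✗ (no rhs in [4,5])
  i=5: ✓ (rhs at j=6; lhs holds on [5,5])
  i=6: ✓ (rhs at j=6)
  i=7: ✓ (rhs at j=7)
  i=8: ✓ (rhs at j=8)
  i=9: ✓ (rhs at j=10; lhs holds on [9,9])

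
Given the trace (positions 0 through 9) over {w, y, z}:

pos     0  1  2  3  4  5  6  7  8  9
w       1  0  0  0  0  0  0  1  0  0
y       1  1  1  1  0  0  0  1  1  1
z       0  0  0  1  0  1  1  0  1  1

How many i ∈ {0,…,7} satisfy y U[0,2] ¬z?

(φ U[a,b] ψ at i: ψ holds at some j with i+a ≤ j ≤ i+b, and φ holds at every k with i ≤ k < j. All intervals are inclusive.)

6

Evaluate at each i in [0,7]:
  i=0: ✓ (rhs at j=0)
  i=1: ✓ (rhs at j=1)
  i=2: ✓ (rhs at j=2)
  i=3: ✓ (rhs at j=4; lhs holds on [3,3])
  i=4: ✓ (rhs at j=4)
  i=5: ✗ (lhs fails at k=5 before rhs at j=7)
  i=6: ✗ (lhs fails at k=6 before rhs at j=7)
  i=7: ✓ (rhs at j=7)
Positions where it holds: {0, 1, 2, 3, 4, 7} → 6.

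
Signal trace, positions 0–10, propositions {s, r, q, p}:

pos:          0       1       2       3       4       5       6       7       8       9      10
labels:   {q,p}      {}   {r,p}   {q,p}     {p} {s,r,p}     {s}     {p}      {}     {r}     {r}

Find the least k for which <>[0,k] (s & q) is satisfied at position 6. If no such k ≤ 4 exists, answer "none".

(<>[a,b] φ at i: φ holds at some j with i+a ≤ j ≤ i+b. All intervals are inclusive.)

Scan j = 6,7,… for (s & q):
  j=6: fails
  j=7: fails
  j=8: fails
  j=9: fails
  j=10: fails
No j in [6,10] satisfies it → none.

none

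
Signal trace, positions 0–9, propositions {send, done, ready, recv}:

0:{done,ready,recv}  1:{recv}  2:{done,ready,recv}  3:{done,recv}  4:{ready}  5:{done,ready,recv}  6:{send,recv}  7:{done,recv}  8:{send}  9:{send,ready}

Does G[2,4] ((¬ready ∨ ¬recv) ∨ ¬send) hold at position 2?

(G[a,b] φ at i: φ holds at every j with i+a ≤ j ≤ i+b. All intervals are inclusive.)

Check ((¬ready ∨ ¬recv) ∨ ¬send) at every j in [4,6]:
  j=4: true
  j=5: true
  j=6: true
All positions satisfy it → formula holds.

Holds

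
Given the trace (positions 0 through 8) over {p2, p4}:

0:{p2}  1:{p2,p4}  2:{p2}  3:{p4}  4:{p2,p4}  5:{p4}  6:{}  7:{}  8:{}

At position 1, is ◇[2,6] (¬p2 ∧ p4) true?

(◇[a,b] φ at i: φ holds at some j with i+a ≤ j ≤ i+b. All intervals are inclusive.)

Check (¬p2 ∧ p4) at each j in [3,7]:
  j=3: true
  j=4: false
  j=5: true
  j=6: false
  j=7: false
Found at j=3 → formula holds.

Holds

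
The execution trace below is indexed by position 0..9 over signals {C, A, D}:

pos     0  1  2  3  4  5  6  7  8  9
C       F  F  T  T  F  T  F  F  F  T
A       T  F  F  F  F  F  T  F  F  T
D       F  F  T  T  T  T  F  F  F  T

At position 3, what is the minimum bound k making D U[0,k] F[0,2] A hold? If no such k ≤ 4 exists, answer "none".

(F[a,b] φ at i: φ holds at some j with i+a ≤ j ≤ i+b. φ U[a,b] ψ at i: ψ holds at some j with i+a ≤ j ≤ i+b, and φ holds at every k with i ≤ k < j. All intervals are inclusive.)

Need earliest j ≥ 3 with F[0,2] A, and D at every k in [3,j-1].
  j=3: rhs fails.
  j=4: rhs holds; lhs holds on [3,3]. k = 1.

1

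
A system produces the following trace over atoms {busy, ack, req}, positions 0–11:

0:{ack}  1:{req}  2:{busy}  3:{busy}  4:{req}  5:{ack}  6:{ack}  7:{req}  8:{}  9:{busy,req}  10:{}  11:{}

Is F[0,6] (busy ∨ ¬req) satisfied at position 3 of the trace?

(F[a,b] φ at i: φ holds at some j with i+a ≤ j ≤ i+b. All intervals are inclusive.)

Holds

Check (busy ∨ ¬req) at each j in [3,9]:
  j=3: true
  j=4: false
  j=5: true
  j=6: true
  j=7: false
  j=8: true
  j=9: true
Found at j=3 → formula holds.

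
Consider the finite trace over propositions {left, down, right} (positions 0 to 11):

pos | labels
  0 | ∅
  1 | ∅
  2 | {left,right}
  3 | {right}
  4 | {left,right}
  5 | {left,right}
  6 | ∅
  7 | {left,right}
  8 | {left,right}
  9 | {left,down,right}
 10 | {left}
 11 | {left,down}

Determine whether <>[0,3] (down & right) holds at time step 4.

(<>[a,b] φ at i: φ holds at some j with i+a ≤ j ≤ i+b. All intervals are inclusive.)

Check (down & right) at each j in [4,7]:
  j=4: false
  j=5: false
  j=6: false
  j=7: false
No position in the window satisfies it → formula fails.

No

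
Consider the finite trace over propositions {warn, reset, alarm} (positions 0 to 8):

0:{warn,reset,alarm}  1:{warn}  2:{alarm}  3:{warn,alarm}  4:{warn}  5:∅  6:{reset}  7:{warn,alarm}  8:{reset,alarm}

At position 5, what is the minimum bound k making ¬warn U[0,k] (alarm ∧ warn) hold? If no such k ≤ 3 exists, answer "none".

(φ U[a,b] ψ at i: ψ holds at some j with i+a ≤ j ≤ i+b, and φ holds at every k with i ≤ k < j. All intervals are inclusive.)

2

Need earliest j ≥ 5 with (alarm ∧ warn), and ¬warn at every k in [5,j-1].
  j=5: rhs fails.
  j=6: rhs fails.
  j=7: rhs holds; lhs holds on [5,6]. k = 2.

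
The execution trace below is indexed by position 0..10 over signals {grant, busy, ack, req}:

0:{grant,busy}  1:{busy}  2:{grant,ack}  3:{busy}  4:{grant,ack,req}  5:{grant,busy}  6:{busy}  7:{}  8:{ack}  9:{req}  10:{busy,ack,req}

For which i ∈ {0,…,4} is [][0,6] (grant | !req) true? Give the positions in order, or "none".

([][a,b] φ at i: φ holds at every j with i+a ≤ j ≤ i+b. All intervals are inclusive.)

0, 1, 2

Evaluate at each i in [0,4]:
  i=0: ✓ (all of [0,6])
  i=1: ✓ (all of [1,7])
  i=2: ✓ (all of [2,8])
  i=3: ✗ (fails at j=9)
  i=4: ✗ (fails at j=9)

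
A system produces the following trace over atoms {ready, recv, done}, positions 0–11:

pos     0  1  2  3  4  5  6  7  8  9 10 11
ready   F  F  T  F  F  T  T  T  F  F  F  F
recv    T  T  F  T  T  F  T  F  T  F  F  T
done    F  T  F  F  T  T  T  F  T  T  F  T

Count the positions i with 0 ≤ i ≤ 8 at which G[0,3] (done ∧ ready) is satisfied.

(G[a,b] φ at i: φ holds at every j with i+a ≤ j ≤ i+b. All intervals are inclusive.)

0

Evaluate at each i in [0,8]:
  i=0: ✗ (fails at j=0)
  i=1: ✗ (fails at j=1)
  i=2: ✗ (fails at j=2)
  i=3: ✗ (fails at j=3)
  i=4: ✗ (fails at j=4)
  i=5: ✗ (fails at j=7)
  i=6: ✗ (fails at j=7)
  i=7: ✗ (fails at j=7)
  i=8: ✗ (fails at j=8)
Positions where it holds: {} → 0.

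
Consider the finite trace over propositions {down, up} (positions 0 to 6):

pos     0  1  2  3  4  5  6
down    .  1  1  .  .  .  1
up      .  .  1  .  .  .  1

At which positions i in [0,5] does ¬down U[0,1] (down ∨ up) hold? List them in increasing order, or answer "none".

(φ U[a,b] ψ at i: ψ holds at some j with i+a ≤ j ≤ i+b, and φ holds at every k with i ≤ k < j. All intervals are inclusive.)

0, 1, 2, 5

Evaluate at each i in [0,5]:
  i=0: ✓ (rhs at j=1; lhs holds on [0,0])
  i=1: ✓ (rhs at j=1)
  i=2: ✓ (rhs at j=2)
  i=3: ✗ (no rhs in [3,4])
  i=4: ✗ (no rhs in [4,5])
  i=5: ✓ (rhs at j=6; lhs holds on [5,5])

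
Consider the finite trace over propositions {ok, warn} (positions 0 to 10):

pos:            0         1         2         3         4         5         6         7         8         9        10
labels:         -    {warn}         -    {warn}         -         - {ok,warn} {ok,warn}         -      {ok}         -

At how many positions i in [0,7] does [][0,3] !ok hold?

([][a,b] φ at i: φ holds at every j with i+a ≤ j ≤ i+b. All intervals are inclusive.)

3

Evaluate at each i in [0,7]:
  i=0: ✓ (all of [0,3])
  i=1: ✓ (all of [1,4])
  i=2: ✓ (all of [2,5])
  i=3: ✗ (fails at j=6)
  i=4: ✗ (fails at j=6)
  i=5: ✗ (fails at j=6)
  i=6: ✗ (fails at j=6)
  i=7: ✗ (fails at j=7)
Positions where it holds: {0, 1, 2} → 3.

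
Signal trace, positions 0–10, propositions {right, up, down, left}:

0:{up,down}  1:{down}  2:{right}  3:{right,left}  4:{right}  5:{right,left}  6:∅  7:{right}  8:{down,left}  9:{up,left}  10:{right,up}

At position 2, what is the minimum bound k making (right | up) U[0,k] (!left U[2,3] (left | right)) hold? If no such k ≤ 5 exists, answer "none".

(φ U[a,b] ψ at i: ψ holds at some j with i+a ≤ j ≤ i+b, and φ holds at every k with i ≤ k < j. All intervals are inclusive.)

4

Need earliest j ≥ 2 with (!left U[2,3] (left | right)), and (right | up) at every k in [2,j-1].
  j=2: rhs fails.
  j=3: rhs fails.
  j=4: rhs fails.
  j=5: rhs fails.
  j=6: rhs holds; lhs holds on [2,5]. k = 4.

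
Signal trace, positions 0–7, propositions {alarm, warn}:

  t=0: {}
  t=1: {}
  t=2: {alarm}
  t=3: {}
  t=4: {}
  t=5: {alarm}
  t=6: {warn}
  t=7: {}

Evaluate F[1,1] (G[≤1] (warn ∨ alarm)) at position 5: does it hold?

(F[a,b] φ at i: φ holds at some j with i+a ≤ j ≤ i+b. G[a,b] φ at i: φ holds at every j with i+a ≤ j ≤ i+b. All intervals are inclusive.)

False

Check G[≤1] (warn ∨ alarm) at each j in [6,6]:
  j=6: fails at 7
No position in the window satisfies it → formula fails.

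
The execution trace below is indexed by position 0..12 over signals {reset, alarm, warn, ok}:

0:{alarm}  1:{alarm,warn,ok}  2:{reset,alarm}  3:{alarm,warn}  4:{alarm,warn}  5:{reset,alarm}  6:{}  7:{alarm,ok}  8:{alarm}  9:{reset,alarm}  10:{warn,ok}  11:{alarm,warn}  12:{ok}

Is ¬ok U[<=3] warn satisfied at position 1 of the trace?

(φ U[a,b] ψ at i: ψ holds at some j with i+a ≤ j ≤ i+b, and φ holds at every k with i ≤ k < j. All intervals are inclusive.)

True

Need some j in [1,4] with warn, and ¬ok at every k in [1,j-1].
  j=1: warn holds; no prefix to check → satisfied.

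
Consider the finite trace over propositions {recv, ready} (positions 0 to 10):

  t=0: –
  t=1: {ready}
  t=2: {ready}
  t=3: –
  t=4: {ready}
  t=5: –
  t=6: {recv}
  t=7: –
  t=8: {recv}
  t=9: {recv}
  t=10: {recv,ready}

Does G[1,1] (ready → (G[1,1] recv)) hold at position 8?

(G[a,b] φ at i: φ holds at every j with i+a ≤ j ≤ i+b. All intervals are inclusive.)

Yes

Check (ready → (G[1,1] recv)) at every j in [9,9]:
  j=9: antecedent false → ✓
All positions satisfy it → formula holds.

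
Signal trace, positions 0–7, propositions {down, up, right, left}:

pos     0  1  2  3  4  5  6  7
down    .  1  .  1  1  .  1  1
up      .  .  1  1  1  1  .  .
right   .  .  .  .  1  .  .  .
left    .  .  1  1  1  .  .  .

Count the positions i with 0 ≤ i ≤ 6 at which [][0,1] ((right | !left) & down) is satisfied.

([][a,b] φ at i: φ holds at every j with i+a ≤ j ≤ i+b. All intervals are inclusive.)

1

Evaluate at each i in [0,6]:
  i=0: ✗ (fails at j=0)
  i=1: ✗ (fails at j=2)
  i=2: ✗ (fails at j=2)
  i=3: ✗ (fails at j=3)
  i=4: ✗ (fails at j=5)
  i=5: ✗ (fails at j=5)
  i=6: ✓ (all of [6,7])
Positions where it holds: {6} → 1.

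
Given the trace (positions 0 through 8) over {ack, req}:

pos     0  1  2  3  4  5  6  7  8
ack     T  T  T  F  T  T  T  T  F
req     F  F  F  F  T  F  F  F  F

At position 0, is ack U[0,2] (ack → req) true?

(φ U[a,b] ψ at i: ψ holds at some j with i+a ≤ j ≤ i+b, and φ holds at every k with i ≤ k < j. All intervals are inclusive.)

Need some j in [0,2] with (ack → req), and ack at every k in [0,j-1].
  j=0: (ack → req) false.
  j=1: (ack → req) false.
  j=2: (ack → req) false.
No j in the window works → until fails.

False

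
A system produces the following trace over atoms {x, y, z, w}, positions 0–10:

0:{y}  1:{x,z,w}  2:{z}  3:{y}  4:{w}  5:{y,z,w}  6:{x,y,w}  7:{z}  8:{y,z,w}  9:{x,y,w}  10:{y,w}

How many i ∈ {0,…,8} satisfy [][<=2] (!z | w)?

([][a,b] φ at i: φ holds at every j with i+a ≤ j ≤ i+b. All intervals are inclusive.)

Evaluate at each i in [0,8]:
  i=0: ✗ (fails at j=2)
  i=1: ✗ (fails at j=2)
  i=2: ✗ (fails at j=2)
  i=3: ✓ (all of [3,5])
  i=4: ✓ (all of [4,6])
  i=5: ✗ (fails at j=7)
  i=6: ✗ (fails at j=7)
  i=7: ✗ (fails at j=7)
  i=8: ✓ (all of [8,10])
Positions where it holds: {3, 4, 8} → 3.

3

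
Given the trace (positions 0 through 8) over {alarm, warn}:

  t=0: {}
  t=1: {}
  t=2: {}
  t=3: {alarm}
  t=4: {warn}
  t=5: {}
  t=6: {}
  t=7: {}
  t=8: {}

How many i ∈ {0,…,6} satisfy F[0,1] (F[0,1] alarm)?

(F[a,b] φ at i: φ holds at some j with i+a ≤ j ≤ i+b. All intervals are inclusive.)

3

Evaluate at each i in [0,6]:
  i=0: ✗ (none in [0,1])
  i=1: ✓ (witness j=2)
  i=2: ✓ (witness j=2)
  i=3: ✓ (witness j=3)
  i=4: ✗ (none in [4,5])
  i=5: ✗ (none in [5,6])
  i=6: ✗ (none in [6,7])
Positions where it holds: {1, 2, 3} → 3.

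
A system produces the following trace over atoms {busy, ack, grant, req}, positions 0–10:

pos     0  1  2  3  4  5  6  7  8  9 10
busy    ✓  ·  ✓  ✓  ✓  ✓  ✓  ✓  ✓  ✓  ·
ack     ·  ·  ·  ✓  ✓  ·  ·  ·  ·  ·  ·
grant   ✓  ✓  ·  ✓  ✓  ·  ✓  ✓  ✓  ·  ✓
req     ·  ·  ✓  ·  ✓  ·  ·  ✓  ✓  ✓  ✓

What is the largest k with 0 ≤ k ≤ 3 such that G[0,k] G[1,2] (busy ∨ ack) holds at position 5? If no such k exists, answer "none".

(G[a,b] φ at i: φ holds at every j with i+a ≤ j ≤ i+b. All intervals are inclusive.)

2

G[1,2] (busy ∨ ack) must hold from j=5 onward; find where it first fails.
  j=5: holds
  j=6: holds
  j=7: holds
  j=8: fails
Holds on [5,7], so largest k = 2.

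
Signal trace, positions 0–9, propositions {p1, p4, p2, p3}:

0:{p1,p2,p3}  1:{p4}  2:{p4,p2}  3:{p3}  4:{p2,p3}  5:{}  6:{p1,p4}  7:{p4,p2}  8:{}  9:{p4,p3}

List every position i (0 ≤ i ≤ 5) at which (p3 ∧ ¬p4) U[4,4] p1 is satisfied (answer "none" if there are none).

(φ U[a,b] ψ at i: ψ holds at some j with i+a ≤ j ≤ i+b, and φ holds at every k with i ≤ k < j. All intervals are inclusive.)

Evaluate at each i in [0,5]:
  i=0: ✗ (no rhs in [4,4])
  i=1: ✗ (no rhs in [5,5])
  i=2: ✗ (lhs fails at k=2 before rhs at j=6)
  i=3: ✗ (no rhs in [7,7])
  i=4: ✗ (no rhs in [8,8])
  i=5: ✗ (no rhs in [9,9])

none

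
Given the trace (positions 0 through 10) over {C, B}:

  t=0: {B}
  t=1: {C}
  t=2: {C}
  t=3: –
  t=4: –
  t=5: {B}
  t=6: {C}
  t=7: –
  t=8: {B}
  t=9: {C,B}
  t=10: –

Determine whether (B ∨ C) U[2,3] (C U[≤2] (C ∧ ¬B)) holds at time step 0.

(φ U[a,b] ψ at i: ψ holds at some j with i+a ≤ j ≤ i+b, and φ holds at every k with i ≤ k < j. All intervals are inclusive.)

Need some j in [2,3] with (C U[≤2] (C ∧ ¬B)), and (B ∨ C) at every k in [0,j-1].
  j=2: (C U[≤2] (C ∧ ¬B)) holds; (B ∨ C) holds at every k in [0,1] → satisfied.

Holds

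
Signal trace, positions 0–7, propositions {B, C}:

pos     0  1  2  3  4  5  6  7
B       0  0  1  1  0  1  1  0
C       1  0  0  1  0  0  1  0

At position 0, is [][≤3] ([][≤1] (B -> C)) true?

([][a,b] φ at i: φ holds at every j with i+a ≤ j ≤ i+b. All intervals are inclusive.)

False

Check [][≤1] (B -> C) at every j in [0,3]:
  j=0: holds on [0,1]
  j=1: fails at 2
  j=2: fails at 2
  j=3: holds on [3,4]
Fails at j=1 → formula fails.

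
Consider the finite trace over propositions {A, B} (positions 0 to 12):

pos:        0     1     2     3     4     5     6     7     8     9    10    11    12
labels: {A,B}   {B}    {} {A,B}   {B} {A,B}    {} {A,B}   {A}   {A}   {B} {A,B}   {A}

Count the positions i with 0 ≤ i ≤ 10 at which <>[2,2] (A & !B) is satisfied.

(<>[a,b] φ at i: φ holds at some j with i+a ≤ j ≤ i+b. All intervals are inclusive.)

3

Evaluate at each i in [0,10]:
  i=0: ✗ (none in [2,2])
  i=1: ✗ (none in [3,3])
  i=2: ✗ (none in [4,4])
  i=3: ✗ (none in [5,5])
  i=4: ✗ (none in [6,6])
  i=5: ✗ (none in [7,7])
  i=6: ✓ (witness j=8)
  i=7: ✓ (witness j=9)
  i=8: ✗ (none in [10,10])
  i=9: ✗ (none in [11,11])
  i=10: ✓ (witness j=12)
Positions where it holds: {6, 7, 10} → 3.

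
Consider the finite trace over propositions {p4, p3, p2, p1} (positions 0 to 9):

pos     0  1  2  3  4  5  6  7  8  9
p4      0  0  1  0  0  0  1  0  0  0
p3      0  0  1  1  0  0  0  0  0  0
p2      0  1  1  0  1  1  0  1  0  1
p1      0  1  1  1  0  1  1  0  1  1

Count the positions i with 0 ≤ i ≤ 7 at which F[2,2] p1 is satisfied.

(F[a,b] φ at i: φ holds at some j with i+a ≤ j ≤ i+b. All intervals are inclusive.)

Evaluate at each i in [0,7]:
  i=0: ✓ (witness j=2)
  i=1: ✓ (witness j=3)
  i=2: ✗ (none in [4,4])
  i=3: ✓ (witness j=5)
  i=4: ✓ (witness j=6)
  i=5: ✗ (none in [7,7])
  i=6: ✓ (witness j=8)
  i=7: ✓ (witness j=9)
Positions where it holds: {0, 1, 3, 4, 6, 7} → 6.

6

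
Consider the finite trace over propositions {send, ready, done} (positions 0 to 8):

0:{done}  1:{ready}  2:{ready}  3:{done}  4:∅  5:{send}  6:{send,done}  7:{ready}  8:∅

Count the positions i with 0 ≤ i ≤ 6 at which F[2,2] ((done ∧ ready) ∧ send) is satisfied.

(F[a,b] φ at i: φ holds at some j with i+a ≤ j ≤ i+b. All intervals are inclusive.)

Evaluate at each i in [0,6]:
  i=0: ✗ (none in [2,2])
  i=1: ✗ (none in [3,3])
  i=2: ✗ (none in [4,4])
  i=3: ✗ (none in [5,5])
  i=4: ✗ (none in [6,6])
  i=5: ✗ (none in [7,7])
  i=6: ✗ (none in [8,8])
Positions where it holds: {} → 0.

0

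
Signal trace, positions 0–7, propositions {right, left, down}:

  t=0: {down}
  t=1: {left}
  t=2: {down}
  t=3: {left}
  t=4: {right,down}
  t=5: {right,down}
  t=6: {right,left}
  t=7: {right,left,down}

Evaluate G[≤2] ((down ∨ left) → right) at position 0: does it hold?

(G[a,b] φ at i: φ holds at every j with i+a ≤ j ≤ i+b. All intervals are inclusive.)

Check ((down ∨ left) → right) at every j in [0,2]:
  j=0: antecedent true; consequent false → ✗
  j=1: antecedent true; consequent false → ✗
  j=2: antecedent true; consequent false → ✗
Fails at j=0 → formula fails.

False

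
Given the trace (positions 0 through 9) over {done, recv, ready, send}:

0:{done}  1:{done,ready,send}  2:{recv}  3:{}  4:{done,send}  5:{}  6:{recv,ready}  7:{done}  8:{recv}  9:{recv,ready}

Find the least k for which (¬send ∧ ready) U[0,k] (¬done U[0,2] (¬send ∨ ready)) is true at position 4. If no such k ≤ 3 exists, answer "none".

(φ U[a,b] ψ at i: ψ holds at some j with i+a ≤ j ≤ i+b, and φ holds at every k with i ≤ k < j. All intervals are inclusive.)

none

Need earliest j ≥ 4 with (¬done U[0,2] (¬send ∨ ready)), and (¬send ∧ ready) at every k in [4,j-1].
  j=4: rhs fails.
  j=5: rhs holds but lhs fails at k=4.
  j=6: rhs holds but lhs fails at k=4.
  j=7: rhs holds but lhs fails at k=4.
No witness within the range → none.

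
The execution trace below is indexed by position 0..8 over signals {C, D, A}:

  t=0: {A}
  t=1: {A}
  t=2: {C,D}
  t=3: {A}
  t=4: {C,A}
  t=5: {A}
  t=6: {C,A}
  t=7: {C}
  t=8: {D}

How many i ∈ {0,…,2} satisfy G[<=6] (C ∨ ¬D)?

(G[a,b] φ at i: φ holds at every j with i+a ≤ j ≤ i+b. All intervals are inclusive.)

Evaluate at each i in [0,2]:
  i=0: ✓ (all of [0,6])
  i=1: ✓ (all of [1,7])
  i=2: ✗ (fails at j=8)
Positions where it holds: {0, 1} → 2.

2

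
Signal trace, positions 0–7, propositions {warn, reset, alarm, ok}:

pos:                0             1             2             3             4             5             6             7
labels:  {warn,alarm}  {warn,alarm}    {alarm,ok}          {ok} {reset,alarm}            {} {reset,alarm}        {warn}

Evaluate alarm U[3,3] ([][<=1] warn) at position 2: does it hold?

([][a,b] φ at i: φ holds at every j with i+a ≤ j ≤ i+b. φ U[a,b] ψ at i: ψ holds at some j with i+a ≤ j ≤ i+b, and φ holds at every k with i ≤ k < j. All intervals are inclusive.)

Need some j in [5,5] with [][<=1] warn, and alarm at every k in [2,j-1].
  j=5: [][<=1] warn — fails at 5.
No j in the window works → until fails.

False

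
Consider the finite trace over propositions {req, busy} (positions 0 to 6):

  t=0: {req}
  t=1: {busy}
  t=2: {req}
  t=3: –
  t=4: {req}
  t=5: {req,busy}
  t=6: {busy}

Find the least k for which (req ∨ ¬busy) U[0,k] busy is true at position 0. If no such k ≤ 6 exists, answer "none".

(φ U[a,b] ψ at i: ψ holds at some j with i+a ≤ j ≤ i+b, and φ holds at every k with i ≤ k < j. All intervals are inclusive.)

Need earliest j ≥ 0 with busy, and (req ∨ ¬busy) at every k in [0,j-1].
  j=0: rhs fails.
  j=1: rhs holds; lhs holds on [0,0]. k = 1.

1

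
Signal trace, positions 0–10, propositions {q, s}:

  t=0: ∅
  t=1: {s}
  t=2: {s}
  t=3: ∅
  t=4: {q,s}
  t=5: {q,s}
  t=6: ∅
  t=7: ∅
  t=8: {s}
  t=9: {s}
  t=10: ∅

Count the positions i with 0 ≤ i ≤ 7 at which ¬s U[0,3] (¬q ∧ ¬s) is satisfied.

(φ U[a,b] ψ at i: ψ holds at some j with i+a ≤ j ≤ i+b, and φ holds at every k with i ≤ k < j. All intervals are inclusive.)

4

Evaluate at each i in [0,7]:
  i=0: ✓ (rhs at j=0)
  i=1: ✗ (lhs fails at k=1 before rhs at j=3)
  i=2: ✗ (lhs fails at k=2 before rhs at j=3)
  i=3: ✓ (rhs at j=3)
  i=4: ✗ (lhs fails at k=4 before rhs at j=6)
  i=5: ✗ (lhs fails at k=5 before rhs at j=6)
  i=6: ✓ (rhs at j=6)
  i=7: ✓ (rhs at j=7)
Positions where it holds: {0, 3, 6, 7} → 4.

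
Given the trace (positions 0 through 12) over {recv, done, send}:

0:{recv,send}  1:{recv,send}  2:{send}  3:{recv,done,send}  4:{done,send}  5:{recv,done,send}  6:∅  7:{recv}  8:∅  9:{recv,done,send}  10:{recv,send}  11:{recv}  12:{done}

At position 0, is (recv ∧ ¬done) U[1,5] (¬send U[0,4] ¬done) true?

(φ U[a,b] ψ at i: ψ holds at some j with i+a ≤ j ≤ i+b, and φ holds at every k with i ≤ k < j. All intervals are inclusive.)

True

Need some j in [1,5] with (¬send U[0,4] ¬done), and (recv ∧ ¬done) at every k in [0,j-1].
  j=1: (¬send U[0,4] ¬done) holds; (recv ∧ ¬done) holds at every k in [0,0] → satisfied.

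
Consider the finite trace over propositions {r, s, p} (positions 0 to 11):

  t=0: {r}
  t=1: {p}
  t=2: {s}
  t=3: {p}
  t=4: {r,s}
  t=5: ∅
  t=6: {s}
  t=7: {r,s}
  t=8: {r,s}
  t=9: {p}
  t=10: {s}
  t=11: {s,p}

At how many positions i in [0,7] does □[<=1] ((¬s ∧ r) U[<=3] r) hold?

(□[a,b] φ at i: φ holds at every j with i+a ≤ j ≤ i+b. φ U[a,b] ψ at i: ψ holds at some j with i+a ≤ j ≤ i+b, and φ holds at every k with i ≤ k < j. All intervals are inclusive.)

Evaluate at each i in [0,7]:
  i=0: ✗ (fails at j=1)
  i=1: ✗ (fails at j=1)
  i=2: ✗ (fails at j=2)
  i=3: ✗ (fails at j=3)
  i=4: ✗ (fails at j=5)
  i=5: ✗ (fails at j=5)
  i=6: ✗ (fails at j=6)
  i=7: ✓ (all of [7,8])
Positions where it holds: {7} → 1.

1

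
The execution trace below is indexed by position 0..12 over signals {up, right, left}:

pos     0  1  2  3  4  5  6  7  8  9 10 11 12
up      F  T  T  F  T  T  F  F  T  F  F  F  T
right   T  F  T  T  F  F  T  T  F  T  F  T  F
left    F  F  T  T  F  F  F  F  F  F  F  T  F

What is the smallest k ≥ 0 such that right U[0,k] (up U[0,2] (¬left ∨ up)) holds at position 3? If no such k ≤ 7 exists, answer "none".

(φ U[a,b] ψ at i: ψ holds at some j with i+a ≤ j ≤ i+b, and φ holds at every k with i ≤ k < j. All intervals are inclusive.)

Need earliest j ≥ 3 with (up U[0,2] (¬left ∨ up)), and right at every k in [3,j-1].
  j=3: rhs fails.
  j=4: rhs holds; lhs holds on [3,3]. k = 1.

1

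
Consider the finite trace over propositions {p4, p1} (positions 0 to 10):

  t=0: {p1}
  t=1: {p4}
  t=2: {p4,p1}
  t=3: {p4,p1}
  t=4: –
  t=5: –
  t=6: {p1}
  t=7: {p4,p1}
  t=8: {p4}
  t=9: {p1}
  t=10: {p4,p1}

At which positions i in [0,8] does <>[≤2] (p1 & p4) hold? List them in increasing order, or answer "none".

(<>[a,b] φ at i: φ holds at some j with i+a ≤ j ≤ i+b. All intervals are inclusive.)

Evaluate at each i in [0,8]:
  i=0: ✓ (witness j=2)
  i=1: ✓ (witness j=2)
  i=2: ✓ (witness j=2)
  i=3: ✓ (witness j=3)
  i=4: ✗ (none in [4,6])
  i=5: ✓ (witness j=7)
  i=6: ✓ (witness j=7)
  i=7: ✓ (witness j=7)
  i=8: ✓ (witness j=10)

0, 1, 2, 3, 5, 6, 7, 8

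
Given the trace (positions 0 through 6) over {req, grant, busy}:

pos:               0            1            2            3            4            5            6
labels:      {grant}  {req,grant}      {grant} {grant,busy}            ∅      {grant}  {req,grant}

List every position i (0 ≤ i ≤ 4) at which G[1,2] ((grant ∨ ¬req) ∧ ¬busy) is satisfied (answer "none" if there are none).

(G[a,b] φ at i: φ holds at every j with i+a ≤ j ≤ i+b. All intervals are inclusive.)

0, 3, 4

Evaluate at each i in [0,4]:
  i=0: ✓ (all of [1,2])
  i=1: ✗ (fails at j=3)
  i=2: ✗ (fails at j=3)
  i=3: ✓ (all of [4,5])
  i=4: ✓ (all of [5,6])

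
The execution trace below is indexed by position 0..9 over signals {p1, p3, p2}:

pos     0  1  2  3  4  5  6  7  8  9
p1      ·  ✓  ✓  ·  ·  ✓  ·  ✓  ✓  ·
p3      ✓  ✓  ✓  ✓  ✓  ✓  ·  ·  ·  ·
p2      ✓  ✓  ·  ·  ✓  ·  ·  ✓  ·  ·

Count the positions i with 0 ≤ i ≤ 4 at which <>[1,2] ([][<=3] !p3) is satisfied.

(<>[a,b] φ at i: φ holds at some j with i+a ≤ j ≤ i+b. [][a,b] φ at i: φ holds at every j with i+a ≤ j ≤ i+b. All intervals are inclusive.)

1

Evaluate at each i in [0,4]:
  i=0: ✗ (none in [1,2])
  i=1: ✗ (none in [2,3])
  i=2: ✗ (none in [3,4])
  i=3: ✗ (none in [4,5])
  i=4: ✓ (witness j=6)
Positions where it holds: {4} → 1.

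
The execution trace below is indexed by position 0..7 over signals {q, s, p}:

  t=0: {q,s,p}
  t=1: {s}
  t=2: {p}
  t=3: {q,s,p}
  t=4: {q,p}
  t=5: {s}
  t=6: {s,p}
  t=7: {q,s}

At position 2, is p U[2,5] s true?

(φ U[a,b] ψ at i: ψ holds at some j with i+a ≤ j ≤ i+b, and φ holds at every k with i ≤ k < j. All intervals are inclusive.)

True

Need some j in [4,7] with s, and p at every k in [2,j-1].
  j=4: s false.
  j=5: s holds; p holds at every k in [2,4] → satisfied.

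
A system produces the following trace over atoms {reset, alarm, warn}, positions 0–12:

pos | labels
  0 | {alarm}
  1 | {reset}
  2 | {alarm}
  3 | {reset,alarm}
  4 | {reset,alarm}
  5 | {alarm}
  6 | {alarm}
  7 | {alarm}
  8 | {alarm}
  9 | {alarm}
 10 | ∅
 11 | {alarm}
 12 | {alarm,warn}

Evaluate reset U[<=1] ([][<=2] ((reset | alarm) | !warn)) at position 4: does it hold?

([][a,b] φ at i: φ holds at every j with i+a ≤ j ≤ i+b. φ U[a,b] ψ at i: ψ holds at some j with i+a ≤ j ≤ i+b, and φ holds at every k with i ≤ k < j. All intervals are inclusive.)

Need some j in [4,5] with [][<=2] ((reset | alarm) | !warn), and reset at every k in [4,j-1].
  j=4: [][<=2] ((reset | alarm) | !warn) holds; no prefix to check → satisfied.

Holds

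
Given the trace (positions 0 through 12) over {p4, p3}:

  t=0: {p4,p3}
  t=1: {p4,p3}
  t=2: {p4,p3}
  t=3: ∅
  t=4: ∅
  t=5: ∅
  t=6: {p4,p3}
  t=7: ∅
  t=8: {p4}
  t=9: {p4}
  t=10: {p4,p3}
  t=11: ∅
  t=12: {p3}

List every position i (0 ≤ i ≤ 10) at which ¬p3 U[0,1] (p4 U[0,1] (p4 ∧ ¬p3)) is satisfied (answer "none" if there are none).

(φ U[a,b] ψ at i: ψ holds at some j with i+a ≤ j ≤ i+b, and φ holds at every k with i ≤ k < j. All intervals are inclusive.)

Evaluate at each i in [0,10]:
  i=0: ✗ (no rhs in [0,1])
  i=1: ✗ (no rhs in [1,2])
  i=2: ✗ (no rhs in [2,3])
  i=3: ✗ (no rhs in [3,4])
  i=4: ✗ (no rhs in [4,5])
  i=5: ✗ (no rhs in [5,6])
  i=6: ✗ (no rhs in [6,7])
  i=7: ✓ (rhs at j=8; lhs holds on [7,7])
  i=8: ✓ (rhs at j=8)
  i=9: ✓ (rhs at j=9)
  i=10: ✗ (no rhs in [10,11])

7, 8, 9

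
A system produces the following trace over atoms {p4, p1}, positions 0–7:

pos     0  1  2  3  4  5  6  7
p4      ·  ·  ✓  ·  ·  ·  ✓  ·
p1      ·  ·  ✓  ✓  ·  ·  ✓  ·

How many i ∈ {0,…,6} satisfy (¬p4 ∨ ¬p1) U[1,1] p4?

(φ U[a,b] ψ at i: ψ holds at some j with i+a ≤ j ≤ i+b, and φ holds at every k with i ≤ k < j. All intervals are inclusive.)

2

Evaluate at each i in [0,6]:
  i=0: ✗ (no rhs in [1,1])
  i=1: ✓ (rhs at j=2; lhs holds on [1,1])
  i=2: ✗ (no rhs in [3,3])
  i=3: ✗ (no rhs in [4,4])
  i=4: ✗ (no rhs in [5,5])
  i=5: ✓ (rhs at j=6; lhs holds on [5,5])
  i=6: ✗ (no rhs in [7,7])
Positions where it holds: {1, 5} → 2.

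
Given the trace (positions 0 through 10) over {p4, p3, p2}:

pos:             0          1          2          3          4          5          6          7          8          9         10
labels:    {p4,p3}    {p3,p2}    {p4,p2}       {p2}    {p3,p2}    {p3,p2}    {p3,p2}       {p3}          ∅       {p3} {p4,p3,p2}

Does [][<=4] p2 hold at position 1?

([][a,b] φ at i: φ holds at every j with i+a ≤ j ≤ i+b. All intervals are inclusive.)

Yes

Check p2 at every j in [1,5]:
  j=1: true
  j=2: true
  j=3: true
  j=4: true
  j=5: true
All positions satisfy it → formula holds.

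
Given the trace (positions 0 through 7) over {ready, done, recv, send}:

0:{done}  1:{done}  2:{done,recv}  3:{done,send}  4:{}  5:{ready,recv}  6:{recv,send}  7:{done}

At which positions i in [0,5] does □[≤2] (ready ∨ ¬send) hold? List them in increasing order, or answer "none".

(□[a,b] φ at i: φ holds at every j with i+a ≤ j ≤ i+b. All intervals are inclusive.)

0

Evaluate at each i in [0,5]:
  i=0: ✓ (all of [0,2])
  i=1: ✗ (fails at j=3)
  i=2: ✗ (fails at j=3)
  i=3: ✗ (fails at j=3)
  i=4: ✗ (fails at j=6)
  i=5: ✗ (fails at j=6)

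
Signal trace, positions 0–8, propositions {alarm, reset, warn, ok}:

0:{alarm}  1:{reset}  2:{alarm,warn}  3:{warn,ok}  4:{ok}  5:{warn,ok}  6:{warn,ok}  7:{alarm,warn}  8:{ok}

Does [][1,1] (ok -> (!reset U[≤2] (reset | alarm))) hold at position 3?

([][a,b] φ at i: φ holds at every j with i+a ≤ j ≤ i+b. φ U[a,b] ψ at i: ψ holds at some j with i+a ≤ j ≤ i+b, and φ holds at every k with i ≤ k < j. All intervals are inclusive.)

False

Check (ok -> (!reset U[≤2] (reset | alarm))) at every j in [4,4]:
  j=4: antecedent true; consequent fails → ✗
Fails at j=4 → formula fails.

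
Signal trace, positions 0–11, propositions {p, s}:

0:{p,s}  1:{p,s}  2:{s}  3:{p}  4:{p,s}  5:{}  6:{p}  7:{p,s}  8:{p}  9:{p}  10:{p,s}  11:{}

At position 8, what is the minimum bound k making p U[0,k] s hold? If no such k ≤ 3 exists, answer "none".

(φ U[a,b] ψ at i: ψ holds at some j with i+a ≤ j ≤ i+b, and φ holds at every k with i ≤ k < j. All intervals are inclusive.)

2

Need earliest j ≥ 8 with s, and p at every k in [8,j-1].
  j=8: rhs fails.
  j=9: rhs fails.
  j=10: rhs holds; lhs holds on [8,9]. k = 2.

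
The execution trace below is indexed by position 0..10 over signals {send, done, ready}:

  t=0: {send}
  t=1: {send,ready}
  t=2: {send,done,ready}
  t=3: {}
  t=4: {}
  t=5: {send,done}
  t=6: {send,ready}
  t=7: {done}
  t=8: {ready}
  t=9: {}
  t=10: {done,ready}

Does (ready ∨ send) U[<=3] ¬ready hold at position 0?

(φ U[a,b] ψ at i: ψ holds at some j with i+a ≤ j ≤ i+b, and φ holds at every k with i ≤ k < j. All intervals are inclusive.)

Need some j in [0,3] with ¬ready, and (ready ∨ send) at every k in [0,j-1].
  j=0: ¬ready holds; no prefix to check → satisfied.

Yes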